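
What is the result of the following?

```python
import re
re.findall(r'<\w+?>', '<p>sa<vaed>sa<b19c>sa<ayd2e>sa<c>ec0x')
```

['<p>', '<vaed>', '<b19c>', '<ayd2e>', '<c>']

Scanning left to right: at [0:3] → '<p>'; at [5:11] → '<vaed>'; at [13:19] → '<b19c>'; at [21:28] → '<ayd2e>'; at [30:33] → '<c>'.
Since nothing is captured, `findall` lists the 5 matched substrings directly.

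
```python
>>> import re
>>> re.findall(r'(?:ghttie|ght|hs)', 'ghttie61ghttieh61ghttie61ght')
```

['ghttie', 'ghttie', 'ghttie', 'ght']

`|` is ordered: at each position the engine commits to the first alternative that works.
With no groups in the pattern, `findall` gives back each whole match — 4 here.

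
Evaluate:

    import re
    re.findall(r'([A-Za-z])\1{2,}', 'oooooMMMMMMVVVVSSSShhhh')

`\1` has to match the exact text group 1 already captured.
`findall` collects group 1 from each match (5 total).

['o', 'M', 'V', 'S', 'h']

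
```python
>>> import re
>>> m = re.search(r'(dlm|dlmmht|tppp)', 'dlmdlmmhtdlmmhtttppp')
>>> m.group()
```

Unlike `match`, `search` isn't anchored — it looks for the pattern anywhere in the string.
The match spans [0:3] → 'dlm'.
Captured: group 1 = 'dlm'.

'dlm'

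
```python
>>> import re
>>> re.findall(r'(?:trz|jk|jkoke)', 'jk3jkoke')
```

The regex engine tests alternatives in the order written; an earlier branch that matches wins even if a later one would match more.
Walking the string: at [0:2] → 'jk'; at [3:5] → 'jk'.
With no groups in the pattern, `findall` gives back each whole match — 2 here.

['jk', 'jk']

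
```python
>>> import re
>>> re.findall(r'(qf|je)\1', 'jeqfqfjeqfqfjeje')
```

A backreference is literal: `\1` must see the identical characters the first group matched.
With a single group, `findall` returns only what that group captured — 3 items.

['qf', 'qf', 'je']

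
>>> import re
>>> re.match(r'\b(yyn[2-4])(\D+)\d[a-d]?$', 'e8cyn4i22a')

None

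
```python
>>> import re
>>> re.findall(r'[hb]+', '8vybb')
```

With no groups in the pattern, `findall` gives back each whole match — 1 here.

['bb']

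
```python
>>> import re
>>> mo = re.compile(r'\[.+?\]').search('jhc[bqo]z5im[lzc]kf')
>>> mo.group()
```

Lazy quantifiers expand one character at a time until the remainder of the pattern can match.
`re.search` scans for the first position where the pattern succeeds.
The match spans [3:8] → '[bqo]'.

'[bqo]'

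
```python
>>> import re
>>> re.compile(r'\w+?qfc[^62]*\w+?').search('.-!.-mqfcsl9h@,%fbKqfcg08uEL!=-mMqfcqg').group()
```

This matches one or more of a word character (lazy), then the literal 'qfc', then zero or more of any character except [62]; then one or more of a word character (lazy).
Unlike `match`, `search` isn't anchored — it looks for the pattern anywhere in the string.
The match spans [5:38] → 'mqfcsl9h@,%fbKqfcg08uEL!=-mMqfcqg'.

'mqfcsl9h@,%fbKqfcg08uEL!=-mMqfcqg'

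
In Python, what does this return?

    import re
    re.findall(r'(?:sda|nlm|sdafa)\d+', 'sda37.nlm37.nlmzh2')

With no groups in the pattern, `findall` gives back each whole match — 2 here.

['sda37', 'nlm37']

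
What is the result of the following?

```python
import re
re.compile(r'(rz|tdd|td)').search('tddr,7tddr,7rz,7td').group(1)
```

'tdd'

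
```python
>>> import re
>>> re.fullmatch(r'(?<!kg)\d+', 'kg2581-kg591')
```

None

A negative assertion filters positions out without eating any characters.
`re.fullmatch` is like wrapping the pattern in `^…$` (in single-line mode).
Here the string isn't matched end-to-end, so the call returns None.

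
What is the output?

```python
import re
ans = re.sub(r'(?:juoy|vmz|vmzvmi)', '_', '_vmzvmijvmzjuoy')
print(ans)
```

Alternation isn't longest-match — the leftmost alternative that fits at this position is chosen.
`sub` substitutes '_' at each match site.

__vmij__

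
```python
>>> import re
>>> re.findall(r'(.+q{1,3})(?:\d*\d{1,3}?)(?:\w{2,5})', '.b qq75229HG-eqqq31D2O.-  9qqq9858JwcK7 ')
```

The pattern matches one or more of any character, then 1 to 3 of a literal 'q' (captured); then zero or more of a digit, then 1 to 3 of a digit (lazy) (non-capturing group); then 2 to 5 of a word character (non-capturing group).
Because there's exactly one group, `findall` drops the full match and keeps group 1 from the one hit.

['.b qq75229HG-eqqq31D2O.-  9qqq']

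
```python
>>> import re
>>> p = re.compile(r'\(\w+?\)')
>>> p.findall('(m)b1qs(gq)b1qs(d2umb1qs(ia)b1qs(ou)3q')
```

['(m)', '(gq)', '(ia)', '(ou)']

Scanning left to right: at [0:3] → '(m)'; at [7:11] → '(gq)'; at [24:28] → '(ia)'; at [32:36] → '(ou)'.
With no groups in the pattern, `findall` gives back each whole match — 4 here.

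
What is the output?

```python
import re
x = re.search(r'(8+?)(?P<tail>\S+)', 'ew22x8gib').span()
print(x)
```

The pattern matches one or more of a literal '8' (lazy) (captured); then one or more of a non-whitespace character (captured as 'tail').
`search` walks the string left to right and returns the first match it finds.
The match spans [5:9] → '8gib'.
Captured: group 1 = '8', group 2 = 'gib'.

(5, 9)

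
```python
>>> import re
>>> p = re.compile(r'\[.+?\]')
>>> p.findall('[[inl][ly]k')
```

['[[inl]', '[ly]']

The `?` after the quantifier makes it lazy — it takes as little as possible before letting the rest of the pattern try.
With no groups in the pattern, `findall` gives back each whole match — 2 here.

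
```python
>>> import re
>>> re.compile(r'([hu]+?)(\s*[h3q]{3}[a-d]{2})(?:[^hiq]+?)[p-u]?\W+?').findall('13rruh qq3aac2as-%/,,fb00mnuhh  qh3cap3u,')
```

The pattern matches one or more of one of [hu] (lazy) (captured); then zero or more of whitespace, then exactly 3 of one of [h3q], then exactly 2 of a character in [a-d] (captured); then one or more of any character except [hiq] (lazy) (non-capturing group); then optionally a character in [p-u], then one or more of a non-word character (lazy).
Walking the string: at [4:17] match 'uh qq3aac2as-', groups = ('uh', ' qq3aa'); at [27:41] match 'uhh  qh3cap3u,', groups = ('uhh', '  qh3ca').
Multiple groups make `findall` return tuples — one 2-tuple for each match.

[('uh', ' qq3aa'), ('uhh', '  qh3ca')]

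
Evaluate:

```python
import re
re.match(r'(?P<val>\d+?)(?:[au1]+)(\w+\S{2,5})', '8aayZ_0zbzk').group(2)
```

'yZ_0zbzk'

The pattern matches one or more of a digit (lazy) (captured as 'val'); then one or more of one of [au1] (non-capturing group); then one or more of a word character, then 2 to 5 of a non-whitespace character (captured).
`match` is anchored at position 0; if the pattern doesn't fit there, it returns None.
The match spans [0:11] → '8aayZ_0zbzk'.
Captured: group 1 = '8', group 2 = 'yZ_0zbzk'.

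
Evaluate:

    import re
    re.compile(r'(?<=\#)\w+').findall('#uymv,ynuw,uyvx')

Lookahead/lookbehind check context without consuming it, so the matched span excludes the asserted characters.
With no groups in the pattern, `findall` gives back each whole match — 1 here.

['uymv']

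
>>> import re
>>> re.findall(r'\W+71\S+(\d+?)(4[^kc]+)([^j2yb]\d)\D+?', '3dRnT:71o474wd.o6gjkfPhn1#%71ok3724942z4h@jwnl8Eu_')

[('9', '42z4h@jwn', 'l8')]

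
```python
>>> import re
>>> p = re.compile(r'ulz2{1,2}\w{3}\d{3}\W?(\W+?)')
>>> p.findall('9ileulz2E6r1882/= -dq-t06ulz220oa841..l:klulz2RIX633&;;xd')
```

Because the quantifier is non-greedy, it stops expanding at the earliest point where the rest of the pattern can succeed.
With a single group, `findall` returns only what that group captured — 2 items.

['.', ';']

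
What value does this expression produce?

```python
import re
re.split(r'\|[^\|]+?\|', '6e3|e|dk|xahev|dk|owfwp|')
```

['6e3', 'dk', 'dk', '']

Matches to split on: at [3:6] → '|e|'; at [8:15] → '|xahev|'; at [17:24] → '|owfwp|'.
Each match becomes a cut point; 4 segments remain.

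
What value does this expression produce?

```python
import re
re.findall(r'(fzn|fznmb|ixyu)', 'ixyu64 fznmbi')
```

['ixyu', 'fzn']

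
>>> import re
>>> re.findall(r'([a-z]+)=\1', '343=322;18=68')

With a single group, `findall` returns only what that group captured — 0 items.
Nothing in the string satisfies the pattern, so the list is empty.

[]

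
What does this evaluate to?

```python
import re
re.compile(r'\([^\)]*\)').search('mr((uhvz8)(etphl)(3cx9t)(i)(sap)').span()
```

(2, 10)

Unlike `match`, `search` isn't anchored — it looks for the pattern anywhere in the string.
The match spans [2:10] → '((uhvz8)'.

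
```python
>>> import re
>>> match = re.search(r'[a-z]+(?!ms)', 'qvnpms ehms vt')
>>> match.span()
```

(0, 6)

The negative lookaround is zero-width — it rules out positions where the adjacent text would match, without consuming anything.
The match spans [0:6] → 'qvnpms'.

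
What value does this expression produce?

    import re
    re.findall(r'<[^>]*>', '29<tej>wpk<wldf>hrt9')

['<tej>', '<wldf>']

Scanning left to right: at [2:7] → '<tej>'; at [10:16] → '<wldf>'.
With no groups in the pattern, `findall` gives back each whole match — 2 here.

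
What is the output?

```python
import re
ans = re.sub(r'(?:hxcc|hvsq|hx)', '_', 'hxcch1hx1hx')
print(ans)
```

_h1_1_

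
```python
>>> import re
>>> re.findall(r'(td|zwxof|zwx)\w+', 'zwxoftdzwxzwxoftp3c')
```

['zwxof']

Alternation isn't longest-match — the leftmost alternative that fits at this position is chosen.
Matches: at [0:19] match 'zwxoftdzwxzwxoftp3c', group 1 = 'zwxof'.
One capturing group, so `findall` returns just the captured substring from the one match — 1 in all.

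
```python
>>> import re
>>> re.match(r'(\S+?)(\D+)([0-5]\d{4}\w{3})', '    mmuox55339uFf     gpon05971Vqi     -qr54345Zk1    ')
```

Pattern: one or more of a non-whitespace character (lazy) (captured); then one or more of a non-digit (captured); then a character in [0-5], then exactly 4 of a digit, then exactly 3 of a word character (captured).
`re.match` only tries the pattern at the start of the string.
Here the pattern fails at index 0, so the call returns None.

None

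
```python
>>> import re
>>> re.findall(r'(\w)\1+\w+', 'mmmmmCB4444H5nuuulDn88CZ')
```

`\1` has to match the exact text group 1 already captured.
Matches: at [0:24] match 'mmmmmCB4444H5nuuulDn88CZ', group 1 = 'm'.
Because there's exactly one group, `findall` drops the full match and keeps group 1 from the one hit.

['m']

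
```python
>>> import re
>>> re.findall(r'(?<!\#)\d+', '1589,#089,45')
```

Because the assertion is negative and zero-width, positions next to the forbidden text are skipped.
With no groups in the pattern, `findall` gives back each whole match — 3 here.

['1589', '89', '45']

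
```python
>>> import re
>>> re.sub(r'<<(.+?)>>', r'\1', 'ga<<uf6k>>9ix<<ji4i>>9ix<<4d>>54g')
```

'gauf6k9ixji4i9ix4d54g'

Lazy quantifiers expand one character at a time until the remainder of the pattern can match.
`\1` in the replacement pulls in group 1's text for each match.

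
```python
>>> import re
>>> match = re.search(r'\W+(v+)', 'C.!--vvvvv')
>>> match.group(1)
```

Pattern: one or more of a non-word character; then one or more of a literal 'v' (captured).
`re.search` tries every starting position until one works.
The match spans [1:10] → '.!--vvvvv'.
Captured: group 1 = 'vvvvv'.

'vvvvv'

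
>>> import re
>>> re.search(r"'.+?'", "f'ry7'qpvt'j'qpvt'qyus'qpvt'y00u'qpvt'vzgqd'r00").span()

With the lazy modifier that quantifier settles for the fewest repetitions that let the rest of the pattern succeed (the atoms after it are unaffected and can still be greedy).
The match spans [1:6] → "'ry7'".

(1, 6)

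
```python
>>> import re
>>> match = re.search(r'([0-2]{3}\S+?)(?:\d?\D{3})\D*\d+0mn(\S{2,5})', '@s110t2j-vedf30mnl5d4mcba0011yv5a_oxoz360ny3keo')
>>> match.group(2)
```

'l5d4m'

This matches exactly 3 of a character in [0-2], then one or more of a non-whitespace character (lazy) (captured); then optionally a digit, then exactly 3 of a non-digit (non-capturing group); then zero or more of a non-digit, then one or more of a digit, then the literal '0mn'; then 2 to 5 of a non-whitespace character (captured).
A non-greedy quantifier consumes as few characters as it can — just enough that the remainder of the pattern still matches from where it stops; whatever follows it matches normally.
`re.search` scans for the first position where the pattern succeeds.
The match spans [2:22] → '110t2j-vedf30mnl5d4m'.
Captured: group 1 = '110t', group 2 = 'l5d4m'.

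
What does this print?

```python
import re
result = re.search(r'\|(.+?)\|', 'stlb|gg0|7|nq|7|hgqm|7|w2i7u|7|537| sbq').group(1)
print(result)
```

gg0

Unlike `match`, `search` isn't anchored — it looks for the pattern anywhere in the string.
The match spans [4:9] → '|gg0|'.
Captured: group 1 = 'gg0'.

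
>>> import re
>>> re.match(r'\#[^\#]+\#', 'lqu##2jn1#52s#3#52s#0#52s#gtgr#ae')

None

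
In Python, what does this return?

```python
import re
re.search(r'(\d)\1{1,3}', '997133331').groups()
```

The match spans [0:2] → '99'.
Captured: group 1 = '9'.

('9',)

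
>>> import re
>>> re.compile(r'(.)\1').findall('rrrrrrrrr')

['r', 'r', 'r', 'r']

The backreference `\1` re-matches whatever the first group consumed, character for character.
Matches: at [0:2] match 'rr', group 1 = 'r'; at [2:4] match 'rr', group 1 = 'r'; at [4:6] match 'rr', group 1 = 'r'; at [6:8] match 'rr', group 1 = 'r'.
`findall` collects group 1 from each match (4 total).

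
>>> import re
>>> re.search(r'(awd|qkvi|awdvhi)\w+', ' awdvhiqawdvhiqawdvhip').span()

(1, 22)

`re.search` scans for the first position where the pattern succeeds.
The match spans [1:22] → 'awdvhiqawdvhiqawdvhip'.
Captured: group 1 = 'awd'.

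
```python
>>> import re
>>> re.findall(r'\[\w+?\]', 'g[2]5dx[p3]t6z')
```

['[2]', '[p3]']

With no groups in the pattern, `findall` gives back each whole match — 2 here.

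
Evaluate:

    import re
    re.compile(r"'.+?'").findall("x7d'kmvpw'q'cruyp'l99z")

["'kmvpw'", "'cruyp'"]

A `+?`/`*?`/`{m,n}?` starts at its minimum and grows only as far as needed for what follows to match.
Walking the string: at [3:10] → "'kmvpw'"; at [11:18] → "'cruyp'".
Since nothing is captured, `findall` lists the 2 matched substrings directly.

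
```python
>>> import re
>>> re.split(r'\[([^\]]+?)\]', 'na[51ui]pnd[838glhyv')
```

Matches to split on: at [2:8] → '[51ui]'.
The group in the pattern means `split` returns the separators' captures alongside the pieces.

['na', '51ui', 'pnd[838glhyv']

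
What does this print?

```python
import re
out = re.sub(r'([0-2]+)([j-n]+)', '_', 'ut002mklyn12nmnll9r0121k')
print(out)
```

Pattern: one or more of a character in [0-2] (captured); then one or more of a character in [j-n] (captured).
Matches: at [2:8] → '002mkl'; at [10:17] → '12nmnll'; at [19:24] → '0121k'.
Each match is replaced by '_'.

ut_yn_9r_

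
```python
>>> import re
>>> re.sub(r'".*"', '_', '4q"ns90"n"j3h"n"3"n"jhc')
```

'4q_jhc'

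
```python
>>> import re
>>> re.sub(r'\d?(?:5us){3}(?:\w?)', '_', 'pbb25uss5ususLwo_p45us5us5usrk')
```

This matches optionally a digit, then the literal '5us' repeated 3 times; then optionally a word character (non-capturing group).
`sub` substitutes '_' at each match site.

'pbb25uss5ususLwo_p_k'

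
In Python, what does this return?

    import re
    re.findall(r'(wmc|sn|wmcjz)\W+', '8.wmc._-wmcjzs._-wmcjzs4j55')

['wmc']

Scanning left to right: at [2:6] match 'wmc.', group 1 = 'wmc'.
With a single group, `findall` returns only what that group captured — 1 item.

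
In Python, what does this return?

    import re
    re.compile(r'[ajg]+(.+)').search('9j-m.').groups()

('-m.',)

This matches one or more of one of [ajg]; then one or more of any character (captured).
`search` walks the string left to right and returns the first match it finds.
The match spans [1:5] → 'j-m.'.
Captured: group 1 = '-m.'.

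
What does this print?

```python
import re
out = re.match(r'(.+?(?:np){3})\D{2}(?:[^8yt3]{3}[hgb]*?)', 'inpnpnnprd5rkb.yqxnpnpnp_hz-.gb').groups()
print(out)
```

The match spans [0:29] → 'inpnpnnprd5rkb.yqxnpnpnp_hz-.'.
Captured: group 1 = 'inpnpnnprd5rkb.yqxnpnpnp'.

('inpnpnnprd5rkb.yqxnpnpnp',)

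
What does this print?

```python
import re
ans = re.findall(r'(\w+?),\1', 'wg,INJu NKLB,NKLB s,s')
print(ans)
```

['NKLB', 's']

A backreference is literal: `\1` must see the identical characters the first group matched.
`findall` collects group 1 from each match (2 total).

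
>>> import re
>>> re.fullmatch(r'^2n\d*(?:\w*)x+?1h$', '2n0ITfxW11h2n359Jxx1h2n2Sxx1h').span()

The pattern matches anchored at the start of the string; then the literal '2n', then zero or more of a digit; then zero or more of a word character (non-capturing group); then one or more of a literal 'x' (lazy), then the literal '1h'; then anchored at the end.
`fullmatch` succeeds only if the pattern covers the string from start to end.
The match spans [0:29] → '2n0ITfxW11h2n359Jxx1h2n2Sxx1h'.

(0, 29)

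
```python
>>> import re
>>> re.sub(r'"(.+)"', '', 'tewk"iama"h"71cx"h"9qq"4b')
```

`sub` substitutes '' at each match site.

'tewk4b'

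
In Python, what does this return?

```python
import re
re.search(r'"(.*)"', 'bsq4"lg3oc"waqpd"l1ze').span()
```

Unlike `match`, `search` isn't anchored — it looks for the pattern anywhere in the string.
The match spans [4:17] → '"lg3oc"waqpd"'.
Captured: group 1 = 'lg3oc"waqpd'.

(4, 17)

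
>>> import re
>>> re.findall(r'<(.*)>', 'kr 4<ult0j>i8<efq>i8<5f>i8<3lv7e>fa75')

Walking the string: at [4:33] match '<ult0j>i8<efq>i8<5f>i8<3lv7e>', group 1 = 'ult0j>i8<efq>i8<5f>i8<3lv7e'.
With a single group, `findall` returns only what that group captured — 1 item.

['ult0j>i8<efq>i8<5f>i8<3lv7e']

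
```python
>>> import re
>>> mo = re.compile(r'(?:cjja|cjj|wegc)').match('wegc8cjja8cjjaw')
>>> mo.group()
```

'wegc'

`match` is anchored at position 0; if the pattern doesn't fit there, it returns None.
The match spans [0:4] → 'wegc'.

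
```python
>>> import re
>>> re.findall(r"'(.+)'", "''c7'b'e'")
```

["'c7'b'e"]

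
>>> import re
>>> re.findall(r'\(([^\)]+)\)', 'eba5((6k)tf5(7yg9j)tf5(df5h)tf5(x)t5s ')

With a single group, `findall` returns only what that group captured — 4 items.

['(6k', '7yg9j', 'df5h', 'x']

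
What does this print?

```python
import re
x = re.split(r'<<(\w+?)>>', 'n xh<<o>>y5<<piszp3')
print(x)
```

Because the pattern has a capturing group, `split` also inserts each captured text between the pieces.

['n xh', 'o', 'y5<<piszp3']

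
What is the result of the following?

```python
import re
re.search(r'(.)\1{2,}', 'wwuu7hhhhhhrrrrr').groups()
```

('h',)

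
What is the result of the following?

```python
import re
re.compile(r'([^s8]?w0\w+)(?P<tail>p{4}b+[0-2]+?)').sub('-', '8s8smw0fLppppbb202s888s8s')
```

The pattern matches optionally any character except [s8], then the literal 'w0', then one or more of a word character (captured); then exactly 4 of a literal 'p', then one or more of the literal 'b', then one or more of a character in [0-2] (lazy) (captured as 'tail').
The `?` after the quantifier makes it lazy — it takes as little as possible before letting the rest of the pattern try.
Matches: at [4:16] → 'mw0fLppppbb2'.
Each match is replaced by '-'.

'8s8s-02s888s8s'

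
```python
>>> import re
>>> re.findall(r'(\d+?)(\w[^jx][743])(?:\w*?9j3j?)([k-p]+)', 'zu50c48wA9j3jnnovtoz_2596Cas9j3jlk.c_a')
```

[('5', '0c4', 'nno')]

With the lazy modifier that quantifier settles for the fewest repetitions that let the rest of the pattern succeed (the atoms after it are unaffected and can still be greedy).
With 3 capturing groups, `findall` returns a 3-tuple per match.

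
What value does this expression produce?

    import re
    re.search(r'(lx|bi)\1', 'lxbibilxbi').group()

'bibi'

`\1` has to match the exact text group 1 already captured.
The match spans [2:6] → 'bibi'.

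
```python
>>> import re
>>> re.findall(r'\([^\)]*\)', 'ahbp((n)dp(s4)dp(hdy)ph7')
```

['((n)', '(s4)', '(hdy)']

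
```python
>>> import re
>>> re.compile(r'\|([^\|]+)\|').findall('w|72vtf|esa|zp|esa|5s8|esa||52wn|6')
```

['72vtf', 'zp', '5s8', '52wn']

Scanning left to right: at [1:8] match '|72vtf|', group 1 = '72vtf'; at [11:15] match '|zp|', group 1 = 'zp'; at [18:23] match '|5s8|', group 1 = '5s8'; at [27:33] match '|52wn|', group 1 = '52wn'.
One capturing group, so `findall` returns just the captured substring from each match — 4 in all.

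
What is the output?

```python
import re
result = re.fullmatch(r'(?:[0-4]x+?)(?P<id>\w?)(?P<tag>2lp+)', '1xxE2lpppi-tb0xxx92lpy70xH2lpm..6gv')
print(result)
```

None

Pattern: a character in [0-4], then one or more of the literal 'x' (lazy) (non-capturing group); then optionally a word character (captured as 'id'); then the literal '2l', then one or more of the literal 'p' (captured as 'tag').
`fullmatch` succeeds only if the pattern covers the string from start to end.
Here the pattern can't cover the whole string, so the call returns None.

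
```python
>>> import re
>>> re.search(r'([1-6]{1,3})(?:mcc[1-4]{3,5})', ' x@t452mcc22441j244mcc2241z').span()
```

(4, 15)

The match spans [4:15] → '452mcc22441'.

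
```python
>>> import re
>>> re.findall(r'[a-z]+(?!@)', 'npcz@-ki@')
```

The negative lookahead/lookbehind blocks any match where the forbidden context is present.
Matches: at [0:3] → 'npc'; at [6:7] → 'k'.
`findall` yields the raw match text (2 of them) because the pattern has no groups.

['npc', 'k']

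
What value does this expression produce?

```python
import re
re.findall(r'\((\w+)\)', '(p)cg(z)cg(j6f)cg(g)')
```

Matches: at [0:3] match '(p)', group 1 = 'p'; at [5:8] match '(z)', group 1 = 'z'; at [10:15] match '(j6f)', group 1 = 'j6f'; at [17:20] match '(g)', group 1 = 'g'.
One capturing group, so `findall` returns just the captured substring from each match — 4 in all.

['p', 'z', 'j6f', 'g']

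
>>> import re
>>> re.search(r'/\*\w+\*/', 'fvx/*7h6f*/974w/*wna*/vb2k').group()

'/*7h6f*/'

The match spans [3:11] → '/*7h6f*/'.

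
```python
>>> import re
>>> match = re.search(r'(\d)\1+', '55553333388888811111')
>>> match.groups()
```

After group 1 captures some text, `\1` only succeeds where that same text appears again.
`search` walks the string left to right and returns the first match it finds.
The match spans [0:4] → '5555'.
Captured: group 1 = '5'.

('5',)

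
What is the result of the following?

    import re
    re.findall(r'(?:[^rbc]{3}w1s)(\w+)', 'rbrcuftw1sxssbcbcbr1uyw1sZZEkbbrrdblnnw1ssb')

['xssbcbcbr1uyw1sZZEkbbrrdblnnw1ssb']

Pattern: exactly 3 of any character except [rbc], then the literal 'w1s' (non-capturing group); then one or more of a word character (captured).
`findall` collects group 1 from the one match (1 total).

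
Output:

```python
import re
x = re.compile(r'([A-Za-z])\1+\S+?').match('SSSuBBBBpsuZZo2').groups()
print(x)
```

('S',)

The backreference `\1` re-matches whatever the first group consumed, character for character.
`re.match` won't scan ahead — the pattern has to work from the very first character.
The match spans [0:4] → 'SSSu'.
Captured: group 1 = 'S'.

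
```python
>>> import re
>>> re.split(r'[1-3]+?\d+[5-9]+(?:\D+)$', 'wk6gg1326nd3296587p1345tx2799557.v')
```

The pattern matches one or more of a character in [1-3] (lazy); then one or more of a digit, then one or more of a character in [5-9]; then one or more of a non-digit (non-capturing group); then anchored at the end.
Each match becomes a cut point; 2 segments remain.

['wk6gg1326nd3296587p1345tx', '']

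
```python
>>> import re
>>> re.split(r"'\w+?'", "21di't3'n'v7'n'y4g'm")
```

Matches to split on: at [4:8] → "'t3'"; at [9:13] → "'v7'"; at [14:19] → "'y4g'".
Each match becomes a cut point; 4 segments remain.

['21di', 'n', 'n', 'm']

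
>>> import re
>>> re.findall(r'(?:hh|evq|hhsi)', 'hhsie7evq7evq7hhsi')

['hh', 'evq', 'evq', 'hh']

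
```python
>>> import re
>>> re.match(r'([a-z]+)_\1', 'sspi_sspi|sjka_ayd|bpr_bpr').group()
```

The backreference `\1` re-matches whatever the first group consumed, character for character.
With `match`, the pattern is implicitly anchored at the beginning.
The match spans [0:9] → 'sspi_sspi'.
Captured: group 1 = 'sspi'.

'sspi_sspi'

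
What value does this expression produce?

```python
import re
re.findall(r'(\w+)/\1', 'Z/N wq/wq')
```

`\1` has to match the exact text group 1 already captured.
Matches: at [4:9] match 'wq/wq', group 1 = 'wq'.
One capturing group, so `findall` returns just the captured substring from the one match — 1 in all.

['wq']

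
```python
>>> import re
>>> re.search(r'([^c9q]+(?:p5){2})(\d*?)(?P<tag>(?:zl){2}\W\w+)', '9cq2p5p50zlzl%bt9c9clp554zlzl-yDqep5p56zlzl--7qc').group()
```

'2p5p50zlzl%bt9c9clp554zlzl'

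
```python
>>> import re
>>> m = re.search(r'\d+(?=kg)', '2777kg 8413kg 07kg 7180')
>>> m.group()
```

Because the assertion is zero-width, the text it checks is not consumed and won't appear in the result.
`search` walks the string left to right and returns the first match it finds.
The match spans [0:4] → '2777'.

'2777'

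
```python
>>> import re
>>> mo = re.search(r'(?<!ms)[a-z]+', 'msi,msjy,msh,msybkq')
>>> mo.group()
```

The negative lookahead/lookbehind blocks any match where the forbidden context is present.
`re.search` scans for the first position where the pattern succeeds.
The match spans [0:3] → 'msi'.

'msi'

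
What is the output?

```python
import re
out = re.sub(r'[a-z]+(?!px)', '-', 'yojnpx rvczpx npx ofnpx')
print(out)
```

- - - -

A negative assertion filters positions out without eating any characters.
Each match is replaced by '-'.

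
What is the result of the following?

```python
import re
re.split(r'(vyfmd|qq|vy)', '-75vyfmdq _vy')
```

The regex engine tests alternatives in the order written; an earlier branch that matches wins even if a later one would match more.
Matches to split on: at [3:8] → 'vyfmd'; at [11:13] → 'vy'.
`re.split` interleaves the captured-group text with the surrounding fragments.

['-75', 'vyfmd', 'q _', 'vy', '']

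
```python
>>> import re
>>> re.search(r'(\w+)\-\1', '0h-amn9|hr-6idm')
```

None

After group 1 captures some text, `\1` only succeeds where that same text appears again.
`search` walks the string left to right and returns the first match it finds.
Here nothing in the string fits, so the call returns None.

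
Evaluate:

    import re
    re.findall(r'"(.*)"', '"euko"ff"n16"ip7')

['euko"ff"n16']

Matches: at [0:13] match '"euko"ff"n16"', group 1 = 'euko"ff"n16'.
One capturing group, so `findall` returns just the captured substring from the one match — 1 in all.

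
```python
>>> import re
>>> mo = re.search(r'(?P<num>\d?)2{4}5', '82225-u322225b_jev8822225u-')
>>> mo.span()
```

(7, 13)

Pattern: optionally a digit (captured as 'num'); then exactly 4 of a literal '2', then the literal '5'.
`search` walks the string left to right and returns the first match it finds.
The match spans [7:13] → '322225'.
Captured: group 1 = '3'.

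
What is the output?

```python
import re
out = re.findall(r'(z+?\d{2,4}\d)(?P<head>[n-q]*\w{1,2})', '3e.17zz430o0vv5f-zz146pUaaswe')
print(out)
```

[('zz430', 'o0v'), ('zz146', 'pUa')]

The pattern matches one or more of a literal 'z' (lazy), then 2 to 4 of a digit, then a digit (captured); then zero or more of a character in [n-q], then 1 to 2 of a word character (captured as 'head').
Walking the string: at [5:13] match 'zz430o0v', groups = ('zz430', 'o0v'); at [17:25] match 'zz146pUa', groups = ('zz146', 'pUa').
Multiple groups make `findall` return tuples — one 2-tuple for each match.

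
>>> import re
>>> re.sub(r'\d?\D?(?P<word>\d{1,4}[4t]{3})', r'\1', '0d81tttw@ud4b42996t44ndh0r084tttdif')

'81tttw@ud4b2996t44ndh084tttdif'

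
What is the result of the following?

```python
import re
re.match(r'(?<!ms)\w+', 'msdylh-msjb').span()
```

(0, 6)

The negative lookaround is zero-width — it rules out positions where the adjacent text would match, without consuming anything.
`match` is anchored at position 0; if the pattern doesn't fit there, it returns None.
The match spans [0:6] → 'msdylh'.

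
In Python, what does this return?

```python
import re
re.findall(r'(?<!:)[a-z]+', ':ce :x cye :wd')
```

['e', 'cye', 'd']

Because the assertion is negative and zero-width, positions next to the forbidden text are skipped.
Walking the string: at [2:3] → 'e'; at [7:10] → 'cye'; at [13:14] → 'd'.
With no groups in the pattern, `findall` gives back each whole match — 3 here.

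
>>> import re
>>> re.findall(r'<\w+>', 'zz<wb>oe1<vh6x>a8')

Scanning left to right: at [2:6] → '<wb>'; at [9:15] → '<vh6x>'.
With no groups in the pattern, `findall` gives back each whole match — 2 here.

['<wb>', '<vh6x>']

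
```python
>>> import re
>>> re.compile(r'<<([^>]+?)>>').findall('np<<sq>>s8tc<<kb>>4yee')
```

['sq', 'kb']

Walking the string: at [2:8] match '<<sq>>', group 1 = 'sq'; at [12:18] match '<<kb>>', group 1 = 'kb'.
With a single group, `findall` returns only what that group captured — 2 items.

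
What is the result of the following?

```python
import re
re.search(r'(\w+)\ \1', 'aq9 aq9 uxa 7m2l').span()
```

After group 1 captures some text, `\1` only succeeds where that same text appears again.
Unlike `match`, `search` isn't anchored — it looks for the pattern anywhere in the string.
The match spans [0:7] → 'aq9 aq9'.
Captured: group 1 = 'aq9'.

(0, 7)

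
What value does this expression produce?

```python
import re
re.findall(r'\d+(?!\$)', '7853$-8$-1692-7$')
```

['785', '1692']

The negative lookaround is zero-width — it rules out positions where the adjacent text would match, without consuming anything.
Walking the string: at [0:3] → '785'; at [9:13] → '1692'.
Since nothing is captured, `findall` lists the 2 matched substrings directly.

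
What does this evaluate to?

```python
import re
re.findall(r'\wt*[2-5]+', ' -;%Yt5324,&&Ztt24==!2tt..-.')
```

Pattern: a word character, then zero or more of the literal 't'; then one or more of a character in [2-5].
Matches: at [4:10] → 'Yt5324'; at [13:18] → 'Ztt24'.
Since nothing is captured, `findall` lists the 2 matched substrings directly.

['Yt5324', 'Ztt24']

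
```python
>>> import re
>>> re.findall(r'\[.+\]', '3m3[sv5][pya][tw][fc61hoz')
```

['[sv5][pya][tw]']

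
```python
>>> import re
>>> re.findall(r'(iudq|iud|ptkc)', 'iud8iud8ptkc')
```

['iud', 'iud', 'ptkc']

Because there's exactly one group, `findall` drops the full match and keeps group 1 from each hit.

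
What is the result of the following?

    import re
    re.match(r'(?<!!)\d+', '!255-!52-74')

None

The negative lookaround is zero-width — it rules out positions where the adjacent text would match, without consuming anything.
`match` is anchored at position 0; if the pattern doesn't fit there, it returns None.
Here the pattern fails at index 0, so the call returns None.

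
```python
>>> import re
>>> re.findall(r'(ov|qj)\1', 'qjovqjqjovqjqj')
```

['qj', 'qj']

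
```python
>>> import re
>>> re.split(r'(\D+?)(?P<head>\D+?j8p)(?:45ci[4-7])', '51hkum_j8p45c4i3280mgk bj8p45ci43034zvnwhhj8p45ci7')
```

This matches one or more of a non-digit (lazy) (captured); then one or more of a non-digit (lazy), then the literal 'j8p' (captured as 'head'); then the literal '45', then the literal 'ci', then a character in [4-7] (non-capturing group).
`re.split` interleaves the captured-group text with the surrounding fragments.

['51hkum_j8p45c4i3280', 'm', 'gk bj8p', '3034', 'z', 'vnwhhj8p', '']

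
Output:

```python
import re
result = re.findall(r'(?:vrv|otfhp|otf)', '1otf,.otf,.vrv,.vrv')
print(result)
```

['otf', 'otf', 'vrv', 'vrv']

With no groups in the pattern, `findall` gives back each whole match — 4 here.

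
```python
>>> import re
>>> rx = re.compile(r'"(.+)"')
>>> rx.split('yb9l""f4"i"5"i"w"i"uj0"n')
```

['yb9l', '"f4"i"5"i"w"i"uj0', 'n']

Matches to split on: at [4:23] → '""f4"i"5"i"w"i"uj0"'.
The group in the pattern means `split` returns the separators' captures alongside the pieces.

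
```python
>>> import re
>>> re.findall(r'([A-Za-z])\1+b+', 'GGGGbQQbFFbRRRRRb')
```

['G', 'Q', 'F', 'R']

The backreference `\1` re-matches whatever the first group consumed, character for character.
Matches: at [0:5] match 'GGGGb', group 1 = 'G'; at [5:8] match 'QQb', group 1 = 'Q'; at [8:11] match 'FFb', group 1 = 'F'; at [11:17] match 'RRRRRb', group 1 = 'R'.
`findall` collects group 1 from each match (4 total).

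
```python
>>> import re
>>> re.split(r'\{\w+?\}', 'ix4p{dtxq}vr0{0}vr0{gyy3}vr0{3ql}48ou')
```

The string is cut at each match, leaving 5 pieces.

['ix4p', 'vr0', 'vr0', 'vr0', '48ou']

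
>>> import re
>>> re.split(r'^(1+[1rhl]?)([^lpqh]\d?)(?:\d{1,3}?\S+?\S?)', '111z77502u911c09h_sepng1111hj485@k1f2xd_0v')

['', '111', 'z7', '2u911c09h_sepng1111hj485@k1f2xd_0v']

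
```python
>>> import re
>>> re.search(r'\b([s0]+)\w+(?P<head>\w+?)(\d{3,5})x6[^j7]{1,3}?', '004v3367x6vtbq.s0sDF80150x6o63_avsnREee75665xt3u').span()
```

The pattern matches a word boundary (`\b`, zero-width); then one or more of one of [s0] (captured); then one or more of a word character; then one or more of a word character (lazy) (captured as 'head'); then 3 to 5 of a digit (captured); then the literal 'x6', then 1 to 3 of any character except [j7] (lazy).
`re.search` scans for the first position where the pattern succeeds.
The match spans [0:11] → '004v3367x6v'.
Captured: group 1 = '00', group 2 = '3', group 3 = '367'.

(0, 11)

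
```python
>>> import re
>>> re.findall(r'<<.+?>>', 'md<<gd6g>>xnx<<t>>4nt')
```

['<<gd6g>>', '<<t>>']

Scanning left to right: at [2:10] → '<<gd6g>>'; at [13:18] → '<<t>>'.
With no groups in the pattern, `findall` gives back each whole match — 2 here.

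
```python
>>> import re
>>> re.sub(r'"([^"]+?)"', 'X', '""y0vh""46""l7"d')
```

Matches: at [1:7] → '"y0vh"'; at [7:11] → '"46"'; at [11:15] → '"l7"'.
Every occurrence is swapped for 'X'.

'"XXXd'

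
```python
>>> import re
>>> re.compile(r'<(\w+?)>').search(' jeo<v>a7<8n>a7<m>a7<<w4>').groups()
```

The match spans [4:7] → '<v>'.
Captured: group 1 = 'v'.

('v',)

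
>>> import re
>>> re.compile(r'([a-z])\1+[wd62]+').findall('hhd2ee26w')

`\1` is not a pattern — it's the concrete string captured by group 1, re-applied verbatim.
One capturing group, so `findall` returns just the captured substring from each match — 2 in all.

['h', 'e']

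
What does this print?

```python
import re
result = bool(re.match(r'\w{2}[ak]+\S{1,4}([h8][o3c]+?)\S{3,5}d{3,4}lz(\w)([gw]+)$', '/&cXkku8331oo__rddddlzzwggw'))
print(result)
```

False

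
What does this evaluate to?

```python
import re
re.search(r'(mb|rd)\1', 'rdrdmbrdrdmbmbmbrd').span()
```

`\1` has to match the exact text group 1 already captured.
`re.search` tries every starting position until one works.
The match spans [0:4] → 'rdrd'.
Captured: group 1 = 'rd'.

(0, 4)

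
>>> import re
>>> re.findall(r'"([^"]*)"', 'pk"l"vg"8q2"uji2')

['l', '8q2']

One capturing group, so `findall` returns just the captured substring from each match — 2 in all.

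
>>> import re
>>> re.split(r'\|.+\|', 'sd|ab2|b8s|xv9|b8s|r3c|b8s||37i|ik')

['sd', 'ik']

Matches to split on: at [2:32] → '|ab2|b8s|xv9|b8s|r3c|b8s||37i|'.
The string is cut at each match, leaving 2 pieces.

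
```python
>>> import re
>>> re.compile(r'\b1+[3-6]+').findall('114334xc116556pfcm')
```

['114334']

This matches a word boundary (`\b`, zero-width); then one or more of a literal '1'; then one or more of a character in [3-6].
Matches: at [0:6] → '114334'.
With no groups in the pattern, `findall` gives back each whole match — 1 here.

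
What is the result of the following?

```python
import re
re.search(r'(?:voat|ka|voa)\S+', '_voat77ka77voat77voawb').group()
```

'voat77ka77voat77voawb'

The match spans [1:22] → 'voat77ka77voat77voawb'.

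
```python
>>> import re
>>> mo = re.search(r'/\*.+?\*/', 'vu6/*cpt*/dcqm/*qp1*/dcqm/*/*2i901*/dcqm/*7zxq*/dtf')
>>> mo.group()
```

Lazy quantifiers expand one character at a time until the remainder of the pattern can match.
`re.search` scans for the first position where the pattern succeeds.
The match spans [3:10] → '/*cpt*/'.

'/*cpt*/'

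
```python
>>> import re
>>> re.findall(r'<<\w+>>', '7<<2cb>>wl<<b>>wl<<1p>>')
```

['<<2cb>>', '<<b>>', '<<1p>>']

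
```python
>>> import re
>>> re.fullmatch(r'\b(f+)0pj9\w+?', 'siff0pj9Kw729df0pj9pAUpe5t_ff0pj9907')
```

None

Pattern: a word boundary (`\b`, zero-width); then one or more of a literal 'f' (captured); then the literal '0', then the literal 'pj9'; then one or more of a word character (lazy).
`re.fullmatch` requires the pattern to consume the entire string.
Here there's no way to consume every character, so the call returns None.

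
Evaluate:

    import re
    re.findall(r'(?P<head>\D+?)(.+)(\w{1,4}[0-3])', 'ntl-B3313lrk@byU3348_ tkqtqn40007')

[('n', 'tl-B3313lrk@byU3348_ tkqtqn40', '00')]

The pattern matches one or more of a non-digit (lazy) (captured as 'head'); then one or more of any character (captured); then 1 to 4 of a word character, then a character in [0-3] (captured).
3 groups means the one result is a tuple of 3 captured strings — 1 here.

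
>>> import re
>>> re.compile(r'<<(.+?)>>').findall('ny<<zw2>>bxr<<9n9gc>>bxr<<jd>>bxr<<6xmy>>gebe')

['zw2', '9n9gc', 'jd', '6xmy']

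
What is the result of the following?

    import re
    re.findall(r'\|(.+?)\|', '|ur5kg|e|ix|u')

With the lazy modifier that quantifier settles for the fewest repetitions that let the rest of the pattern succeed (the atoms after it are unaffected and can still be greedy).
Matches: at [0:7] match '|ur5kg|', group 1 = 'ur5kg'; at [8:12] match '|ix|', group 1 = 'ix'.
One capturing group, so `findall` returns just the captured substring from each match — 2 in all.

['ur5kg', 'ix']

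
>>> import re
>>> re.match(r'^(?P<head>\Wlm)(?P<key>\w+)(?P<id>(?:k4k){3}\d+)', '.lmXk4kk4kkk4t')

This matches anchored at the start of the string; then a non-word character, then the literal 'lm' (captured as 'head'); then one or more of a word character (captured as 'key'); then the literal 'k4k' repeated 3 times, then one or more of a digit (captured as 'id').
`re.match` only tries the pattern at the start of the string.
Here position 0 doesn't satisfy it, so the call returns None.

None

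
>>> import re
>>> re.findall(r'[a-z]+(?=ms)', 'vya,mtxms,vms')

['mtx', 'v']

Lookahead/lookbehind check context without consuming it, so the matched span excludes the asserted characters.
With no groups in the pattern, `findall` gives back each whole match — 2 here.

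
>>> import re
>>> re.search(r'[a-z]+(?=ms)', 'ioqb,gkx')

The `(?=…)`/`(?<=…)` assertion just peeks at neighbouring text; it doesn't advance the match position.
Here nothing in the string fits, so the call returns None.

None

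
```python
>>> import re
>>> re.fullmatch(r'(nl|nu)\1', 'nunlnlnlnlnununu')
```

None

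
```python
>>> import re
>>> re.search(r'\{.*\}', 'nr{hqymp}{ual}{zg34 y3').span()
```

`search` walks the string left to right and returns the first match it finds.
The match spans [2:14] → '{hqymp}{ual}'.

(2, 14)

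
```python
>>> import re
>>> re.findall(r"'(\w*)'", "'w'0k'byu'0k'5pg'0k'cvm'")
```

Walking the string: at [0:3] match "'w'", group 1 = 'w'; at [5:10] match "'byu'", group 1 = 'byu'; at [12:17] match "'5pg'", group 1 = '5pg'; at [19:24] match "'cvm'", group 1 = 'cvm'.
One capturing group, so `findall` returns just the captured substring from each match — 4 in all.

['w', 'byu', '5pg', 'cvm']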